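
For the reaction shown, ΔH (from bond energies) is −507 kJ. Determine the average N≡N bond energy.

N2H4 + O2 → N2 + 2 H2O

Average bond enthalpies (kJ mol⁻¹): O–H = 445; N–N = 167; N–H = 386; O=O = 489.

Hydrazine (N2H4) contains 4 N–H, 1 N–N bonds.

D(N≡N) ≈ 927 kJ/mol

Let D be the N≡N bond energy.
Σ(broken) = 4×386 + 1×167 + 1×489 = 2200
Σ(formed) = 1×D + 4×445 = 1780 + D
ΔH = Σ(broken) − Σ(formed) = (2200) − (1780 + D) = +420 − D
Setting this equal to −507 kJ gives D = 927 kJ/mol.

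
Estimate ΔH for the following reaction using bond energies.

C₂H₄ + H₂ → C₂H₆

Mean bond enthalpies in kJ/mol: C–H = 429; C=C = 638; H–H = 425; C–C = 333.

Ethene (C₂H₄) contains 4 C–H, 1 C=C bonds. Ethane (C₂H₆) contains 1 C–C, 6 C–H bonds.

Bonds broken (reactants):
  C–H: 4 × 429 = 1716
  C=C: 1 × 638 = 638
  H–H: 1 × 425 = 425
  Σ(broken) = 2779 kJ
Bonds formed (products):
  C–C: 1 × 333 = 333
  C–H: 6 × 429 = 2574
  Σ(formed) = 2907 kJ
ΔH = Σ(broken) − Σ(formed) = 2779 − 2907 = −128 kJ

ΔH ≈ −128 kJ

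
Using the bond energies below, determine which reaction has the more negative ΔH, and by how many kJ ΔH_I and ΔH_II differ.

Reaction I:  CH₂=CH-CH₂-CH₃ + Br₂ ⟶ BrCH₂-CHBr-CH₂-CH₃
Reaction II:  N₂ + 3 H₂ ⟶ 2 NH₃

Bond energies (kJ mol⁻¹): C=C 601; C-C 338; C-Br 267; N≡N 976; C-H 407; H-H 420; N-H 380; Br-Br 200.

Reaction I:
  Bonds broken (reactants):
    Br-Br: 1 × 200 = 200
    C-C: 2 × 338 = 676
    C-H: 8 × 407 = 3256
    C=C: 1 × 601 = 601
    Σ(broken) = 4733 kJ
  Bonds formed (products):
    C-Br: 2 × 267 = 534
    C-C: 3 × 338 = 1014
    C-H: 8 × 407 = 3256
    Σ(formed) = 4804 kJ
  ΔH_I = 4733 − 4804 = −71 kJ
Reaction II:
  Bonds broken (reactants):
    H-H: 3 × 420 = 1260
    N≡N: 1 × 976 = 976
    Σ(broken) = 2236 kJ
  Bonds formed (products):
    N-H: 6 × 380 = 2280
    Σ(formed) = 2280 kJ
  ΔH_II = 2236 − 2280 = −44 kJ
ΔH_I − ΔH_II = −27 kJ, so reaction I has the more negative ΔH; |ΔH_I − ΔH_II| = 27 kJ.

Reaction I, by 27 kJ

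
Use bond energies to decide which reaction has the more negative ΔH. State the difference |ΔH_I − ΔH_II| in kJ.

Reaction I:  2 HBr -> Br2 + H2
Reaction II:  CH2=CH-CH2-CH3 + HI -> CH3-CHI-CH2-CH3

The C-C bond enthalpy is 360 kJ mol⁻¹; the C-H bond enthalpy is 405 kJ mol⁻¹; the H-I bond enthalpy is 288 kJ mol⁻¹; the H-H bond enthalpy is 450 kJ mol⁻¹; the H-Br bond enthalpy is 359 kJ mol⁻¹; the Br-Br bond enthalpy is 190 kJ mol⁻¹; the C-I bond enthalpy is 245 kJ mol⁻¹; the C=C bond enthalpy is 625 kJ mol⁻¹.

Reaction II, by 175 kJ

Reaction I:
  Bonds broken (reactants):
    H-Br: 2 × 359 = 718
    Σ(broken) = 718 kJ
  Bonds formed (products):
    Br-Br: 1 × 190 = 190
    H-H: 1 × 450 = 450
    Σ(formed) = 640 kJ
  ΔH_I = 718 − 640 = +78 kJ
Reaction II:
  Bonds broken (reactants):
    C-C: 2 × 360 = 720
    C-H: 8 × 405 = 3240
    C=C: 1 × 625 = 625
    H-I: 1 × 288 = 288
    Σ(broken) = 4873 kJ
  Bonds formed (products):
    C-C: 3 × 360 = 1080
    C-H: 9 × 405 = 3645
    C-I: 1 × 245 = 245
    Σ(formed) = 4970 kJ
  ΔH_II = 4873 − 4970 = −97 kJ
ΔH_I − ΔH_II = +175 kJ, so reaction II has the more negative ΔH; |ΔH_I − ΔH_II| = 175 kJ.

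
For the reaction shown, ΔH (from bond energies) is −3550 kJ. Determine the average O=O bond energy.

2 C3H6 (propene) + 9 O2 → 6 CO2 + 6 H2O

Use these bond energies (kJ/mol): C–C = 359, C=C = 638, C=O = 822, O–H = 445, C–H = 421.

Let D be the O=O bond energy.
Σ(broken) = 2×359 + 12×421 + 2×638 + 9×D = 7046 + 9D
Σ(formed) = 12×822 + 12×445 = 15204
ΔH = Σ(broken) − Σ(formed) = (7046 + 9D) − (15204) = −8158 + 9D
Setting this equal to −3550 kJ gives 9D = 4608, so D = 512 kJ/mol.

D(O=O) ≈ 512 kJ/mol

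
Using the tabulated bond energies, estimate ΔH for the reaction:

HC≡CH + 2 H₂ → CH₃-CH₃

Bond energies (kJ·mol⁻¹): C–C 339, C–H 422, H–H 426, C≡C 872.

Bonds broken (reactants):
  C≡C: 1 × 872 = 872
  C–H: 2 × 422 = 844
  H–H: 2 × 426 = 852
  Σ(broken) = 2568 kJ
Bonds formed (products):
  C–C: 1 × 339 = 339
  C–H: 6 × 422 = 2532
  Σ(formed) = 2871 kJ
ΔH = Σ(broken) − Σ(formed) = 2568 − 2871 = −303 kJ

ΔH ≈ −303 kJ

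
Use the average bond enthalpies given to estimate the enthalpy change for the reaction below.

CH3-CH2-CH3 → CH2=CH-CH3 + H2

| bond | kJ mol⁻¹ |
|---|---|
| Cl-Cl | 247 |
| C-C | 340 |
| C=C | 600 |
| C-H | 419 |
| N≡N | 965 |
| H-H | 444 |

Bonds broken (reactants):
  C-C: 2 × 340 = 680
  C-H: 8 × 419 = 3352
  Σ(broken) = 4032 kJ
Bonds formed (products):
  C-C: 1 × 340 = 340
  C-H: 6 × 419 = 2514
  C=C: 1 × 600 = 600
  H-H: 1 × 444 = 444
  Σ(formed) = 3898 kJ
ΔH = Σ(broken) − Σ(formed) = 4032 − 3898 = +134 kJ

ΔH ≈ +134 kJ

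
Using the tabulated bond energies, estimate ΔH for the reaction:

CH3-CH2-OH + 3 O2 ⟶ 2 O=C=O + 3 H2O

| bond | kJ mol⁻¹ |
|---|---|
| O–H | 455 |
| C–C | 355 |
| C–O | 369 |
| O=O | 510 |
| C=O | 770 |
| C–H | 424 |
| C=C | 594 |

Bonds broken (reactants):
  C–C: 1 × 355 = 355
  C–H: 5 × 424 = 2120
  C–O: 1 × 369 = 369
  O–H: 1 × 455 = 455
  O=O: 3 × 510 = 1530
  Σ(broken) = 4829 kJ
Bonds formed (products):
  C=O: 4 × 770 = 3080
  O–H: 6 × 455 = 2730
  Σ(formed) = 5810 kJ
ΔH = Σ(broken) − Σ(formed) = 4829 − 5810 = −981 kJ

ΔH ≈ −981 kJ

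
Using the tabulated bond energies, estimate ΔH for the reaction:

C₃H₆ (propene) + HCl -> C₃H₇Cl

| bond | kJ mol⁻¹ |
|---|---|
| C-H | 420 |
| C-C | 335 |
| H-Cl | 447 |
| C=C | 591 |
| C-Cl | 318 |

Bonds broken (reactants):
  C-C: 1 × 335 = 335
  C-H: 6 × 420 = 2520
  C=C: 1 × 591 = 591
  H-Cl: 1 × 447 = 447
  Σ(broken) = 3893 kJ
Bonds formed (products):
  C-C: 2 × 335 = 670
  C-Cl: 1 × 318 = 318
  C-H: 7 × 420 = 2940
  Σ(formed) = 3928 kJ
ΔH = Σ(broken) − Σ(formed) = 3893 − 3928 = −35 kJ

ΔH ≈ −35 kJ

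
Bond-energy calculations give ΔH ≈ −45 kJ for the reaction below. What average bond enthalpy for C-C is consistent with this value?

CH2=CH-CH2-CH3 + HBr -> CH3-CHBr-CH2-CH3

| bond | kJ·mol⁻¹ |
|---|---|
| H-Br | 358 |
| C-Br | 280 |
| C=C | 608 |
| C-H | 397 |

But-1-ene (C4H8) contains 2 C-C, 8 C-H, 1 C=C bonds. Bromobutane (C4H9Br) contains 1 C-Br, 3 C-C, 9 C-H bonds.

Let D be the C-C bond energy.
Σ(broken) = 2×D + 8×397 + 1×608 + 1×358 = 4142 + 2D
Σ(formed) = 1×280 + 3×D + 9×397 = 3853 + 3D
ΔH = Σ(broken) − Σ(formed) = (4142 + 2D) − (3853 + 3D) = +289 − D
Setting this equal to −45 kJ gives D = 334 kJ/mol.

D(C-C) ≈ 334 kJ/mol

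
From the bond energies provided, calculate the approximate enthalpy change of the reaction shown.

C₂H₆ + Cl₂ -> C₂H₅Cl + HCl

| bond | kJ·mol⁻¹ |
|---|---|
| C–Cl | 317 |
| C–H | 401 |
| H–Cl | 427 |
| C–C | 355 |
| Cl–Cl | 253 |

ΔH ≈ −90 kJ

Bonds broken (reactants):
  C–C: 1 × 355 = 355
  C–H: 6 × 401 = 2406
  Cl–Cl: 1 × 253 = 253
  Σ(broken) = 3014 kJ
Bonds formed (products):
  C–C: 1 × 355 = 355
  C–Cl: 1 × 317 = 317
  C–H: 5 × 401 = 2005
  H–Cl: 1 × 427 = 427
  Σ(formed) = 3104 kJ
ΔH = Σ(broken) − Σ(formed) = 3014 − 3104 = −90 kJ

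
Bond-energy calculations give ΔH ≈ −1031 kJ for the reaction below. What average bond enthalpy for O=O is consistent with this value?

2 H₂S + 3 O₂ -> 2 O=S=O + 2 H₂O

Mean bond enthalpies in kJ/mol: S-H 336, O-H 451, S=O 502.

D(O=O) ≈ 479 kJ/mol

Let D be the O=O bond energy.
Σ(broken) = 3×D + 4×336 = 1344 + 3D
Σ(formed) = 4×451 + 4×502 = 3812
ΔH = Σ(broken) − Σ(formed) = (1344 + 3D) − (3812) = −2468 + 3D
Setting this equal to −1031 kJ gives 3D = 1437, so D = 479 kJ/mol.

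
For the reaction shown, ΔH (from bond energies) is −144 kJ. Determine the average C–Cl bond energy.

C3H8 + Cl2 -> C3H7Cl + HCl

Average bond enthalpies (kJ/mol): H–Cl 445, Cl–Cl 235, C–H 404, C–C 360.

D(C–Cl) ≈ 338 kJ/mol

Let D be the C–Cl bond energy.
Σ(broken) = 2×360 + 8×404 + 1×235 = 4187
Σ(formed) = 2×360 + 1×D + 7×404 + 1×445 = 3993 + D
ΔH = Σ(broken) − Σ(formed) = (4187) − (3993 + D) = +194 − D
Setting this equal to −144 kJ gives D = 338 kJ/mol.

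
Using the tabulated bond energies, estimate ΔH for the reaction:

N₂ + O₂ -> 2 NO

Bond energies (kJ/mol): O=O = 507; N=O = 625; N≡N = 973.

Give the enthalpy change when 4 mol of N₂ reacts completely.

Bonds broken (reactants):
  N≡N: 1 × 973 = 973
  O=O: 1 × 507 = 507
  Σ(broken) = 1480 kJ
Bonds formed (products):
  N=O: 2 × 625 = 1250
  Σ(formed) = 1250 kJ
ΔH = Σ(broken) − Σ(formed) = 1480 − 1250 = +230 kJ
For 4× the reaction as written: 4 × (+230) = +920 kJ

ΔH = +920 kJ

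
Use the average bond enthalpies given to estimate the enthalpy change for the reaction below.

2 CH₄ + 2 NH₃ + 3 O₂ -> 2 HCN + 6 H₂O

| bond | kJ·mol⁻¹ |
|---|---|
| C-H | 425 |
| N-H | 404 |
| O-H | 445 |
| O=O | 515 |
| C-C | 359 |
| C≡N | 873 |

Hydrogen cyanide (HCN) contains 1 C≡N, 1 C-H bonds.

ΔH ≈ −567 kJ

Bonds broken (reactants):
  C-H: 8 × 425 = 3400
  N-H: 6 × 404 = 2424
  O=O: 3 × 515 = 1545
  Σ(broken) = 7369 kJ
Bonds formed (products):
  C≡N: 2 × 873 = 1746
  C-H: 2 × 425 = 850
  O-H: 12 × 445 = 5340
  Σ(formed) = 7936 kJ
ΔH = Σ(broken) − Σ(formed) = 7369 − 7936 = −567 kJ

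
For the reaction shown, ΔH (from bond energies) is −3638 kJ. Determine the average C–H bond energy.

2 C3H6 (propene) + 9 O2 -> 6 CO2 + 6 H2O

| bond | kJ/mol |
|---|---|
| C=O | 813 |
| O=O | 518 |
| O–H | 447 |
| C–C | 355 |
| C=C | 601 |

Let D be the C–H bond energy.
Σ(broken) = 2×355 + 12×D + 2×601 + 9×518 = 6574 + 12D
Σ(formed) = 12×813 + 12×447 = 15120
ΔH = Σ(broken) − Σ(formed) = (6574 + 12D) − (15120) = −8546 + 12D
Setting this equal to −3638 kJ gives 12D = 4908, so D = 409 kJ/mol.

D(C–H) ≈ 409 kJ/mol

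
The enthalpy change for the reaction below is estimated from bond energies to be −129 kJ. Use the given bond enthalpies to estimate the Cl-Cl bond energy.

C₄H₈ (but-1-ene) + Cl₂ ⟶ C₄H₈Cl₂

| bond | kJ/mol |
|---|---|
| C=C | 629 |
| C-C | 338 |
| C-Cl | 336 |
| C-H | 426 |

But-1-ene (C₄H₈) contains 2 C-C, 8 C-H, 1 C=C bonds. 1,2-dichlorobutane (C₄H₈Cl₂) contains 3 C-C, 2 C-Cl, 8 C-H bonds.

Let D be the Cl-Cl bond energy.
Σ(broken) = 2×338 + 8×426 + 1×629 + 1×D = 4713 + D
Σ(formed) = 3×338 + 2×336 + 8×426 = 5094
ΔH = Σ(broken) − Σ(formed) = (4713 + D) − (5094) = −381 + D
Setting this equal to −129 kJ gives D = 252 kJ/mol.

D(Cl-Cl) ≈ 252 kJ/mol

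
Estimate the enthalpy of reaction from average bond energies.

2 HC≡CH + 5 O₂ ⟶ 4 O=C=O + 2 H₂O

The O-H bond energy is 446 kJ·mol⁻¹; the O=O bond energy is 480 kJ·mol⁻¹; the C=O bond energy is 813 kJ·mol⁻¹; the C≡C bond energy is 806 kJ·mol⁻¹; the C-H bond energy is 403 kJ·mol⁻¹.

Bonds broken (reactants):
  C≡C: 2 × 806 = 1612
  C-H: 4 × 403 = 1612
  O=O: 5 × 480 = 2400
  Σ(broken) = 5624 kJ
Bonds formed (products):
  C=O: 8 × 813 = 6504
  O-H: 4 × 446 = 1784
  Σ(formed) = 8288 kJ
ΔH = Σ(broken) − Σ(formed) = 5624 − 8288 = −2664 kJ

ΔH ≈ −2664 kJ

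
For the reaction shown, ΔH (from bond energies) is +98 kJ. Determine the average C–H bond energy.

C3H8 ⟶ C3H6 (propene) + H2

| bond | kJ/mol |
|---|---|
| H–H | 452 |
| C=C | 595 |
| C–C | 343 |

Let D be the C–H bond energy.
Σ(broken) = 2×343 + 8×D = 686 + 8D
Σ(formed) = 1×343 + 6×D + 1×595 + 1×452 = 1390 + 6D
ΔH = Σ(broken) − Σ(formed) = (686 + 8D) − (1390 + 6D) = −704 + 2D
Setting this equal to +98 kJ gives 2D = 802, so D = 401 kJ/mol.

D(C–H) ≈ 401 kJ/mol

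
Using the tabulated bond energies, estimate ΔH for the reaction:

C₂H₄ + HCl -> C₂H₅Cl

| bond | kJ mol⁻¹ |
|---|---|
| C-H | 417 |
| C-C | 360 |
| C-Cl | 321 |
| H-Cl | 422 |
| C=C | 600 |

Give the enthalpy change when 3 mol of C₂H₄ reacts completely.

Bonds broken (reactants):
  C-H: 4 × 417 = 1668
  C=C: 1 × 600 = 600
  H-Cl: 1 × 422 = 422
  Σ(broken) = 2690 kJ
Bonds formed (products):
  C-C: 1 × 360 = 360
  C-Cl: 1 × 321 = 321
  C-H: 5 × 417 = 2085
  Σ(formed) = 2766 kJ
ΔH = Σ(broken) − Σ(formed) = 2690 − 2766 = −76 kJ
For 3× the reaction as written: 3 × (−76) = −228 kJ

ΔH = −228 kJ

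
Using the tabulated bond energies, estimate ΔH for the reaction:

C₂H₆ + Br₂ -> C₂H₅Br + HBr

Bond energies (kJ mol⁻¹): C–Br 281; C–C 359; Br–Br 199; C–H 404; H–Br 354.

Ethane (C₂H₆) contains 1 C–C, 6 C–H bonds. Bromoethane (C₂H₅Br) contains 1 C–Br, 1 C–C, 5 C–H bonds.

Bonds broken (reactants):
  Br–Br: 1 × 199 = 199
  C–C: 1 × 359 = 359
  C–H: 6 × 404 = 2424
  Σ(broken) = 2982 kJ
Bonds formed (products):
  C–Br: 1 × 281 = 281
  C–C: 1 × 359 = 359
  C–H: 5 × 404 = 2020
  H–Br: 1 × 354 = 354
  Σ(formed) = 3014 kJ
ΔH = Σ(broken) − Σ(formed) = 2982 − 3014 = −32 kJ

ΔH ≈ −32 kJ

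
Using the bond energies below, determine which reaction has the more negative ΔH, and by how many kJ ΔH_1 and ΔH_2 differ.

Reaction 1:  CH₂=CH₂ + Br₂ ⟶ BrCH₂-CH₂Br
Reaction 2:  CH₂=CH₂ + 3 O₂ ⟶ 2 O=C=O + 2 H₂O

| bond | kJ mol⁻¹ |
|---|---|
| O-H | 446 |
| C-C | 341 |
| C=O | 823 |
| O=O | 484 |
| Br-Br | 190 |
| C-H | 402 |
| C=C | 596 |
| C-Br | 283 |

Reaction 1:
  Bonds broken (reactants):
    Br-Br: 1 × 190 = 190
    C-H: 4 × 402 = 1608
    C=C: 1 × 596 = 596
    Σ(broken) = 2394 kJ
  Bonds formed (products):
    C-Br: 2 × 283 = 566
    C-C: 1 × 341 = 341
    C-H: 4 × 402 = 1608
    Σ(formed) = 2515 kJ
  ΔH_1 = 2394 − 2515 = −121 kJ
Reaction 2:
  Bonds broken (reactants):
    C-H: 4 × 402 = 1608
    C=C: 1 × 596 = 596
    O=O: 3 × 484 = 1452
    Σ(broken) = 3656 kJ
  Bonds formed (products):
    C=O: 4 × 823 = 3292
    O-H: 4 × 446 = 1784
    Σ(formed) = 5076 kJ
  ΔH_2 = 3656 − 5076 = −1420 kJ
ΔH_1 − ΔH_2 = +1299 kJ, so reaction 2 has the more negative ΔH; |ΔH_1 − ΔH_2| = 1299 kJ.

Reaction 2, by 1299 kJ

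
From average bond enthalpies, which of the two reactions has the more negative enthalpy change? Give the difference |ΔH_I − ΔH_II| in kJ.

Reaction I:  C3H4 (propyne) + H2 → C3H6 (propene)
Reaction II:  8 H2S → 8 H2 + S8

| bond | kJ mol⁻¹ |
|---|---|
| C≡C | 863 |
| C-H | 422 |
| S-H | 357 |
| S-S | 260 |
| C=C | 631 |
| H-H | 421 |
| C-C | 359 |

Reaction I:
  Bonds broken (reactants):
    C≡C: 1 × 863 = 863
    C-C: 1 × 359 = 359
    C-H: 4 × 422 = 1688
    H-H: 1 × 421 = 421
    Σ(broken) = 3331 kJ
  Bonds formed (products):
    C-C: 1 × 359 = 359
    C-H: 6 × 422 = 2532
    C=C: 1 × 631 = 631
    Σ(formed) = 3522 kJ
  ΔH_I = 3331 − 3522 = −191 kJ
Reaction II:
  Bonds broken (reactants):
    S-H: 16 × 357 = 5712
    Σ(broken) = 5712 kJ
  Bonds formed (products):
    H-H: 8 × 421 = 3368
    S-S: 8 × 260 = 2080
    Σ(formed) = 5448 kJ
  ΔH_II = 5712 − 5448 = +264 kJ
ΔH_I − ΔH_II = −455 kJ, so reaction I has the more negative ΔH; |ΔH_I − ΔH_II| = 455 kJ.

Reaction I, by 455 kJ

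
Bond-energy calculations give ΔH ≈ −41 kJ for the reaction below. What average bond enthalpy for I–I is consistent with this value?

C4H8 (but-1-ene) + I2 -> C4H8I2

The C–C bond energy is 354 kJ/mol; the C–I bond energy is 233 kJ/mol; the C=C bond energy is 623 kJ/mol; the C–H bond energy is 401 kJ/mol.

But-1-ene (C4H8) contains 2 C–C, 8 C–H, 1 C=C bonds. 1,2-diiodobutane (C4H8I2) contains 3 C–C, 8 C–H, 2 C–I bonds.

D(I–I) ≈ 156 kJ/mol

Let D be the I–I bond energy.
Σ(broken) = 2×354 + 8×401 + 1×623 + 1×D = 4539 + D
Σ(formed) = 3×354 + 8×401 + 2×233 = 4736
ΔH = Σ(broken) − Σ(formed) = (4539 + D) − (4736) = −197 + D
Setting this equal to −41 kJ gives D = 156 kJ/mol.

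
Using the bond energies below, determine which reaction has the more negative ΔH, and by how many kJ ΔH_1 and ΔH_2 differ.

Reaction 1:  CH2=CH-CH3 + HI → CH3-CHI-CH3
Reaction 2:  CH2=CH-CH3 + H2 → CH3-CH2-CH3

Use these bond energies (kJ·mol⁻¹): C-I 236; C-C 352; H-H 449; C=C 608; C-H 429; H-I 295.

Reaction 1:
  Bonds broken (reactants):
    C-C: 1 × 352 = 352
    C-H: 6 × 429 = 2574
    C=C: 1 × 608 = 608
    H-I: 1 × 295 = 295
    Σ(broken) = 3829 kJ
  Bonds formed (products):
    C-C: 2 × 352 = 704
    C-H: 7 × 429 = 3003
    C-I: 1 × 236 = 236
    Σ(formed) = 3943 kJ
  ΔH_1 = 3829 − 3943 = −114 kJ
Reaction 2:
  Bonds broken (reactants):
    C-C: 1 × 352 = 352
    C-H: 6 × 429 = 2574
    C=C: 1 × 608 = 608
    H-H: 1 × 449 = 449
    Σ(broken) = 3983 kJ
  Bonds formed (products):
    C-C: 2 × 352 = 704
    C-H: 8 × 429 = 3432
    Σ(formed) = 4136 kJ
  ΔH_2 = 3983 − 4136 = −153 kJ
ΔH_1 − ΔH_2 = +39 kJ, so reaction 2 has the more negative ΔH; |ΔH_1 − ΔH_2| = 39 kJ.

Reaction 2, by 39 kJ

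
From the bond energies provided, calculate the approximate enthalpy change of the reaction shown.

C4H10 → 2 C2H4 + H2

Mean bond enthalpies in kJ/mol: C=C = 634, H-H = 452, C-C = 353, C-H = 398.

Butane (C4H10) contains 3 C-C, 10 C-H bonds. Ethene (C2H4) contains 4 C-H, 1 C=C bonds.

Bonds broken (reactants):
  C-C: 3 × 353 = 1059
  C-H: 10 × 398 = 3980
  Σ(broken) = 5039 kJ
Bonds formed (products):
  C-H: 8 × 398 = 3184
  C=C: 2 × 634 = 1268
  H-H: 1 × 452 = 452
  Σ(formed) = 4904 kJ
ΔH = Σ(broken) − Σ(formed) = 5039 − 4904 = +135 kJ

ΔH ≈ +135 kJ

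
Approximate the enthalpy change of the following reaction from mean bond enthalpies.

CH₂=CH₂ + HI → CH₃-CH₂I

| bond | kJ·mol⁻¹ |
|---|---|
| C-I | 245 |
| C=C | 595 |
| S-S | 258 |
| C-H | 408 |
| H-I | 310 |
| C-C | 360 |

ΔH ≈ −108 kJ

Bonds broken (reactants):
  C-H: 4 × 408 = 1632
  C=C: 1 × 595 = 595
  H-I: 1 × 310 = 310
  Σ(broken) = 2537 kJ
Bonds formed (products):
  C-C: 1 × 360 = 360
  C-H: 5 × 408 = 2040
  C-I: 1 × 245 = 245
  Σ(formed) = 2645 kJ
ΔH = Σ(broken) − Σ(formed) = 2537 − 2645 = −108 kJ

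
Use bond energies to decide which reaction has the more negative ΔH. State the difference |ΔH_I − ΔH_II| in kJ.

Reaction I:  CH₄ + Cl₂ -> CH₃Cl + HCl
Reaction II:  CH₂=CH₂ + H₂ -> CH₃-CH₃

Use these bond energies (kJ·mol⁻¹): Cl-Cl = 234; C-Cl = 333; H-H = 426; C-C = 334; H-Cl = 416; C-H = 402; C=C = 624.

Reaction I:
  Bonds broken (reactants):
    C-H: 4 × 402 = 1608
    Cl-Cl: 1 × 234 = 234
    Σ(broken) = 1842 kJ
  Bonds formed (products):
    C-Cl: 1 × 333 = 333
    C-H: 3 × 402 = 1206
    H-Cl: 1 × 416 = 416
    Σ(formed) = 1955 kJ
  ΔH_I = 1842 − 1955 = −113 kJ
Reaction II:
  Bonds broken (reactants):
    C-H: 4 × 402 = 1608
    C=C: 1 × 624 = 624
    H-H: 1 × 426 = 426
    Σ(broken) = 2658 kJ
  Bonds formed (products):
    C-C: 1 × 334 = 334
    C-H: 6 × 402 = 2412
    Σ(formed) = 2746 kJ
  ΔH_II = 2658 − 2746 = −88 kJ
ΔH_I − ΔH_II = −25 kJ, so reaction I has the more negative ΔH; |ΔH_I − ΔH_II| = 25 kJ.

Reaction I, by 25 kJ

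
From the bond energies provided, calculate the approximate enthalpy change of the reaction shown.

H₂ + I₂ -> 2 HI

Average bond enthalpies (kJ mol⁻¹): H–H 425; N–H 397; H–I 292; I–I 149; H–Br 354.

Bonds broken (reactants):
  H–H: 1 × 425 = 425
  I–I: 1 × 149 = 149
  Σ(broken) = 574 kJ
Bonds formed (products):
  H–I: 2 × 292 = 584
  Σ(formed) = 584 kJ
ΔH = Σ(broken) − Σ(formed) = 574 − 584 = −10 kJ

ΔH ≈ −10 kJ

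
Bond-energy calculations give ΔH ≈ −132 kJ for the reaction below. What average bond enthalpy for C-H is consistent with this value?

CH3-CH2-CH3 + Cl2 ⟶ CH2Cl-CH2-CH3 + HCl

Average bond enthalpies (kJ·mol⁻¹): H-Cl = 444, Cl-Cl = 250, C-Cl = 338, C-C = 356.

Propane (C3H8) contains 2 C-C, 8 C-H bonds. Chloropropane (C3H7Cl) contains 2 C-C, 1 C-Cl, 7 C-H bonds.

D(C-H) ≈ 400 kJ/mol

Let D be the C-H bond energy.
Σ(broken) = 2×356 + 8×D + 1×250 = 962 + 8D
Σ(formed) = 2×356 + 1×338 + 7×D + 1×444 = 1494 + 7D
ΔH = Σ(broken) − Σ(formed) = (962 + 8D) − (1494 + 7D) = −532 + D
Setting this equal to −132 kJ gives D = 400 kJ/mol.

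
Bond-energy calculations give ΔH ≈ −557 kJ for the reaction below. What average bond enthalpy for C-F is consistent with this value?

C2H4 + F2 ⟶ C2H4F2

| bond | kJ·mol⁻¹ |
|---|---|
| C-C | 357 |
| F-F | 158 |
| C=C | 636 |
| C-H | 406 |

Let D be the C-F bond energy.
Σ(broken) = 4×406 + 1×636 + 1×158 = 2418
Σ(formed) = 1×357 + 2×D + 4×406 = 1981 + 2D
ΔH = Σ(broken) − Σ(formed) = (2418) − (1981 + 2D) = +437 − 2D
Setting this equal to −557 kJ gives 2D = 994, so D = 497 kJ/mol.

D(C-F) ≈ 497 kJ/mol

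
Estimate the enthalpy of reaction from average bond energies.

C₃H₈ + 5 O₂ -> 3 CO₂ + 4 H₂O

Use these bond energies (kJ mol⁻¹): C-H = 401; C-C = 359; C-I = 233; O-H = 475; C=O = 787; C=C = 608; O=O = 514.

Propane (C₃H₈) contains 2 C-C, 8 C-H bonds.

Bonds broken (reactants):
  C-C: 2 × 359 = 718
  C-H: 8 × 401 = 3208
  O=O: 5 × 514 = 2570
  Σ(broken) = 6496 kJ
Bonds formed (products):
  C=O: 6 × 787 = 4722
  O-H: 8 × 475 = 3800
  Σ(formed) = 8522 kJ
ΔH = Σ(broken) − Σ(formed) = 6496 − 8522 = −2026 kJ

ΔH ≈ −2026 kJ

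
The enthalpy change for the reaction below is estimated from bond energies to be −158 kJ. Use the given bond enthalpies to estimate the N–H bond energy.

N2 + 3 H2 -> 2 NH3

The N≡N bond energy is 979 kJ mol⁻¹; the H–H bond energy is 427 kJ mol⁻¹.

Let D be the N–H bond energy.
Σ(broken) = 3×427 + 1×979 = 2260
Σ(formed) = 6×D = 6D
ΔH = Σ(broken) − Σ(formed) = (2260) − (6D) = +2260 − 6D
Setting this equal to −158 kJ gives 6D = 2418, so D = 403 kJ/mol.

D(N–H) ≈ 403 kJ/mol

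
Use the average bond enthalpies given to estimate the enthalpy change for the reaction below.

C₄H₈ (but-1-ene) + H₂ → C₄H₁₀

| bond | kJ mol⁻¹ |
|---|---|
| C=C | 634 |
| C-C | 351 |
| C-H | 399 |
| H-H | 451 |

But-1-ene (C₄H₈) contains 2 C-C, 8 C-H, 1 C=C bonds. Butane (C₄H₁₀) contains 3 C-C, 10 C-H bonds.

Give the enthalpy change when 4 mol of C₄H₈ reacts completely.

Bonds broken (reactants):
  C-C: 2 × 351 = 702
  C-H: 8 × 399 = 3192
  C=C: 1 × 634 = 634
  H-H: 1 × 451 = 451
  Σ(broken) = 4979 kJ
Bonds formed (products):
  C-C: 3 × 351 = 1053
  C-H: 10 × 399 = 3990
  Σ(formed) = 5043 kJ
ΔH = Σ(broken) − Σ(formed) = 4979 − 5043 = −64 kJ
For 4× the reaction as written: 4 × (−64) = −256 kJ

ΔH = −256 kJ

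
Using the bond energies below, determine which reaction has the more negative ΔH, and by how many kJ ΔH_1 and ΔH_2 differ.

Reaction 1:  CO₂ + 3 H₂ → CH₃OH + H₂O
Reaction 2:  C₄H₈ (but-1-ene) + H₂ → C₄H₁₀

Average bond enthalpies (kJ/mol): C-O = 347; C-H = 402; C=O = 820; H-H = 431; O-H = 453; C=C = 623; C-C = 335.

Reaction 1:
  Bonds broken (reactants):
    C=O: 2 × 820 = 1640
    H-H: 3 × 431 = 1293
    Σ(broken) = 2933 kJ
  Bonds formed (products):
    C-H: 3 × 402 = 1206
    C-O: 1 × 347 = 347
    O-H: 3 × 453 = 1359
    Σ(formed) = 2912 kJ
  ΔH_1 = 2933 − 2912 = +21 kJ
Reaction 2:
  Bonds broken (reactants):
    C-C: 2 × 335 = 670
    C-H: 8 × 402 = 3216
    C=C: 1 × 623 = 623
    H-H: 1 × 431 = 431
    Σ(broken) = 4940 kJ
  Bonds formed (products):
    C-C: 3 × 335 = 1005
    C-H: 10 × 402 = 4020
    Σ(formed) = 5025 kJ
  ΔH_2 = 4940 − 5025 = −85 kJ
ΔH_1 − ΔH_2 = +106 kJ, so reaction 2 has the more negative ΔH; |ΔH_1 − ΔH_2| = 106 kJ.

Reaction 2, by 106 kJ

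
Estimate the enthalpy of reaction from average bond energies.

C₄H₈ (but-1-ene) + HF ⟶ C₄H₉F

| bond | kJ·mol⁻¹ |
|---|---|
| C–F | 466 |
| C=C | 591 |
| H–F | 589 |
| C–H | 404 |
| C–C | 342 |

ΔH ≈ −32 kJ

Bonds broken (reactants):
  C–C: 2 × 342 = 684
  C–H: 8 × 404 = 3232
  C=C: 1 × 591 = 591
  H–F: 1 × 589 = 589
  Σ(broken) = 5096 kJ
Bonds formed (products):
  C–C: 3 × 342 = 1026
  C–F: 1 × 466 = 466
  C–H: 9 × 404 = 3636
  Σ(formed) = 5128 kJ
ΔH = Σ(broken) − Σ(formed) = 5096 − 5128 = −32 kJ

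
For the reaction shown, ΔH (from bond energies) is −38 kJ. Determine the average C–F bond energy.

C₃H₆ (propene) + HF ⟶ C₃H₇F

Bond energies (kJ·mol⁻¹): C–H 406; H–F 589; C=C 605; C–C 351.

D(C–F) ≈ 475 kJ/mol

Let D be the C–F bond energy.
Σ(broken) = 1×351 + 6×406 + 1×605 + 1×589 = 3981
Σ(formed) = 2×351 + 1×D + 7×406 = 3544 + D
ΔH = Σ(broken) − Σ(formed) = (3981) − (3544 + D) = +437 − D
Setting this equal to −38 kJ gives D = 475 kJ/mol.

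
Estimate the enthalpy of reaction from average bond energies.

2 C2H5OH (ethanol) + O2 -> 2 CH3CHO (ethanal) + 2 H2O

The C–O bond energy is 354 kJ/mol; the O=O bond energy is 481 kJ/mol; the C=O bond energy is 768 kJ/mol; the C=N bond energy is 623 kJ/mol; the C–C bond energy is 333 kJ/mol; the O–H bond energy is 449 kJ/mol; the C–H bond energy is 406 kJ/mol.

ΔH ≈ −433 kJ

Bonds broken (reactants):
  C–C: 2 × 333 = 666
  C–H: 10 × 406 = 4060
  C–O: 2 × 354 = 708
  O–H: 2 × 449 = 898
  O=O: 1 × 481 = 481
  Σ(broken) = 6813 kJ
Bonds formed (products):
  C–C: 2 × 333 = 666
  C–H: 8 × 406 = 3248
  C=O: 2 × 768 = 1536
  O–H: 4 × 449 = 1796
  Σ(formed) = 7246 kJ
ΔH = Σ(broken) − Σ(formed) = 6813 − 7246 = −433 kJ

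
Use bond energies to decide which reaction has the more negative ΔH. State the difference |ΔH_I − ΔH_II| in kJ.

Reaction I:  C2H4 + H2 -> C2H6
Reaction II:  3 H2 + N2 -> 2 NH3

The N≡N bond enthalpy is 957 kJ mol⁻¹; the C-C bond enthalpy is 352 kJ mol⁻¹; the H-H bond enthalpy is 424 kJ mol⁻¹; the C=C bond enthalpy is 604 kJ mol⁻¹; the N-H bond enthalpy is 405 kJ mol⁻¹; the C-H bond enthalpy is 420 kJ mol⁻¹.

Reaction II, by 37 kJ

Reaction I:
  Bonds broken (reactants):
    C-H: 4 × 420 = 1680
    C=C: 1 × 604 = 604
    H-H: 1 × 424 = 424
    Σ(broken) = 2708 kJ
  Bonds formed (products):
    C-C: 1 × 352 = 352
    C-H: 6 × 420 = 2520
    Σ(formed) = 2872 kJ
  ΔH_I = 2708 − 2872 = −164 kJ
Reaction II:
  Bonds broken (reactants):
    H-H: 3 × 424 = 1272
    N≡N: 1 × 957 = 957
    Σ(broken) = 2229 kJ
  Bonds formed (products):
    N-H: 6 × 405 = 2430
    Σ(formed) = 2430 kJ
  ΔH_II = 2229 − 2430 = −201 kJ
ΔH_I − ΔH_II = +37 kJ, so reaction II has the more negative ΔH; |ΔH_I − ΔH_II| = 37 kJ.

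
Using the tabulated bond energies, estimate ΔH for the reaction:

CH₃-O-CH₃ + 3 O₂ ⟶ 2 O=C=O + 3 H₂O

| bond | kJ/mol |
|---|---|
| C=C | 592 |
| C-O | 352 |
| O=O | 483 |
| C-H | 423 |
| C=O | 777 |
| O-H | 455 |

ΔH ≈ −1147 kJ

Bonds broken (reactants):
  C-H: 6 × 423 = 2538
  C-O: 2 × 352 = 704
  O=O: 3 × 483 = 1449
  Σ(broken) = 4691 kJ
Bonds formed (products):
  C=O: 4 × 777 = 3108
  O-H: 6 × 455 = 2730
  Σ(formed) = 5838 kJ
ΔH = Σ(broken) − Σ(formed) = 4691 − 5838 = −1147 kJ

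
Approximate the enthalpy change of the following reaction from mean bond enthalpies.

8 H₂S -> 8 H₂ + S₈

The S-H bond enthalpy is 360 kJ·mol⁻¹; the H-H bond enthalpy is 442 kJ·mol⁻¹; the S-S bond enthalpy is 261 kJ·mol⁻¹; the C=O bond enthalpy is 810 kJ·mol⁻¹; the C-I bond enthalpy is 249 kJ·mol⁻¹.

ΔH ≈ +136 kJ

Bonds broken (reactants):
  S-H: 16 × 360 = 5760
  Σ(broken) = 5760 kJ
Bonds formed (products):
  H-H: 8 × 442 = 3536
  S-S: 8 × 261 = 2088
  Σ(formed) = 5624 kJ
ΔH = Σ(broken) − Σ(formed) = 5760 − 5624 = +136 kJ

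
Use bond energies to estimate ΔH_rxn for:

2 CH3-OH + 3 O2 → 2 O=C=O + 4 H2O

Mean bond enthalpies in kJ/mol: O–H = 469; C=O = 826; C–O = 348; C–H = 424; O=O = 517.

ΔH ≈ −1327 kJ

Bonds broken (reactants):
  C–H: 6 × 424 = 2544
  C–O: 2 × 348 = 696
  O–H: 2 × 469 = 938
  O=O: 3 × 517 = 1551
  Σ(broken) = 5729 kJ
Bonds formed (products):
  C=O: 4 × 826 = 3304
  O–H: 8 × 469 = 3752
  Σ(formed) = 7056 kJ
ΔH = Σ(broken) − Σ(formed) = 5729 − 7056 = −1327 kJ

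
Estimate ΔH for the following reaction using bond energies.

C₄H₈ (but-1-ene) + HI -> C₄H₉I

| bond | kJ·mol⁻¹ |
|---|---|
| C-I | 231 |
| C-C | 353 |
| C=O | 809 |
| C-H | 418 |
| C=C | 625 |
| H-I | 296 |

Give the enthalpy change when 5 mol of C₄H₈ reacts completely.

Bonds broken (reactants):
  C-C: 2 × 353 = 706
  C-H: 8 × 418 = 3344
  C=C: 1 × 625 = 625
  H-I: 1 × 296 = 296
  Σ(broken) = 4971 kJ
Bonds formed (products):
  C-C: 3 × 353 = 1059
  C-H: 9 × 418 = 3762
  C-I: 1 × 231 = 231
  Σ(formed) = 5052 kJ
ΔH = Σ(broken) − Σ(formed) = 4971 − 5052 = −81 kJ
For 5× the reaction as written: 5 × (−81) = −405 kJ

ΔH = −405 kJ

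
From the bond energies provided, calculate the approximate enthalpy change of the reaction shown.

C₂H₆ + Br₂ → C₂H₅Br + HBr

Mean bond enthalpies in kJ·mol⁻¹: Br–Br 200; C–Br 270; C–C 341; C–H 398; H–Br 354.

ΔH ≈ −26 kJ

Bonds broken (reactants):
  Br–Br: 1 × 200 = 200
  C–C: 1 × 341 = 341
  C–H: 6 × 398 = 2388
  Σ(broken) = 2929 kJ
Bonds formed (products):
  C–Br: 1 × 270 = 270
  C–C: 1 × 341 = 341
  C–H: 5 × 398 = 1990
  H–Br: 1 × 354 = 354
  Σ(formed) = 2955 kJ
ΔH = Σ(broken) − Σ(formed) = 2929 − 2955 = −26 kJ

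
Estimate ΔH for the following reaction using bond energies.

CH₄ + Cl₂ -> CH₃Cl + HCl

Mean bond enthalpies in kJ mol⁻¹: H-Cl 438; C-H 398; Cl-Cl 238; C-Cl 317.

Bonds broken (reactants):
  C-H: 4 × 398 = 1592
  Cl-Cl: 1 × 238 = 238
  Σ(broken) = 1830 kJ
Bonds formed (products):
  C-Cl: 1 × 317 = 317
  C-H: 3 × 398 = 1194
  H-Cl: 1 × 438 = 438
  Σ(formed) = 1949 kJ
ΔH = Σ(broken) − Σ(formed) = 1830 − 1949 = −119 kJ

ΔH ≈ −119 kJ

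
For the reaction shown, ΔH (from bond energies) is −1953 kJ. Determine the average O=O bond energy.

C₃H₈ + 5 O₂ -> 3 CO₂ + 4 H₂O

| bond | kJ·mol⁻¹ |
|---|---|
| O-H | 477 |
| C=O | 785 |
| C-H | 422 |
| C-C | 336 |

Let D be the O=O bond energy.
Σ(broken) = 2×336 + 8×422 + 5×D = 4048 + 5D
Σ(formed) = 6×785 + 8×477 = 8526
ΔH = Σ(broken) − Σ(formed) = (4048 + 5D) − (8526) = −4478 + 5D
Setting this equal to −1953 kJ gives 5D = 2525, so D = 505 kJ/mol.

D(O=O) ≈ 505 kJ/mol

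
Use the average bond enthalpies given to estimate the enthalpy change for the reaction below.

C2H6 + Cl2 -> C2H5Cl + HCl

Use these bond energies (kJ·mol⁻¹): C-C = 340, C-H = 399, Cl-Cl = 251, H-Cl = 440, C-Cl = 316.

ΔH ≈ −106 kJ

Bonds broken (reactants):
  C-C: 1 × 340 = 340
  C-H: 6 × 399 = 2394
  Cl-Cl: 1 × 251 = 251
  Σ(broken) = 2985 kJ
Bonds formed (products):
  C-C: 1 × 340 = 340
  C-Cl: 1 × 316 = 316
  C-H: 5 × 399 = 1995
  H-Cl: 1 × 440 = 440
  Σ(formed) = 3091 kJ
ΔH = Σ(broken) − Σ(formed) = 2985 − 3091 = −106 kJ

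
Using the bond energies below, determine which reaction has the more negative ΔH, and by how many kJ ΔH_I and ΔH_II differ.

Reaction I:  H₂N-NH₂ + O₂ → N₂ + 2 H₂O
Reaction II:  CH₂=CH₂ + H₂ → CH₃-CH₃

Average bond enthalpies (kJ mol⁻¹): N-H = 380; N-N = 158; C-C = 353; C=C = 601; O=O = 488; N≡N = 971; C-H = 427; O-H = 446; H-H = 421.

Reaction I, by 404 kJ

Reaction I:
  Bonds broken (reactants):
    N-H: 4 × 380 = 1520
    N-N: 1 × 158 = 158
    O=O: 1 × 488 = 488
    Σ(broken) = 2166 kJ
  Bonds formed (products):
    N≡N: 1 × 971 = 971
    O-H: 4 × 446 = 1784
    Σ(formed) = 2755 kJ
  ΔH_I = 2166 − 2755 = −589 kJ
Reaction II:
  Bonds broken (reactants):
    C-H: 4 × 427 = 1708
    C=C: 1 × 601 = 601
    H-H: 1 × 421 = 421
    Σ(broken) = 2730 kJ
  Bonds formed (products):
    C-C: 1 × 353 = 353
    C-H: 6 × 427 = 2562
    Σ(formed) = 2915 kJ
  ΔH_II = 2730 − 2915 = −185 kJ
ΔH_I − ΔH_II = −404 kJ, so reaction I has the more negative ΔH; |ΔH_I − ΔH_II| = 404 kJ.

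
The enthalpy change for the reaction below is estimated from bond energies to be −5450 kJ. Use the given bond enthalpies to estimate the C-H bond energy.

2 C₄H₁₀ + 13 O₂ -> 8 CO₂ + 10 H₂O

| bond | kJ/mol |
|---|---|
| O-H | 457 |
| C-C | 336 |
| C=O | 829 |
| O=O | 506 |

Let D be the C-H bond energy.
Σ(broken) = 6×336 + 20×D + 13×506 = 8594 + 20D
Σ(formed) = 16×829 + 20×457 = 22404
ΔH = Σ(broken) − Σ(formed) = (8594 + 20D) − (22404) = −13810 + 20D
Setting this equal to −5450 kJ gives 20D = 8360, so D = 418 kJ/mol.

D(C-H) ≈ 418 kJ/mol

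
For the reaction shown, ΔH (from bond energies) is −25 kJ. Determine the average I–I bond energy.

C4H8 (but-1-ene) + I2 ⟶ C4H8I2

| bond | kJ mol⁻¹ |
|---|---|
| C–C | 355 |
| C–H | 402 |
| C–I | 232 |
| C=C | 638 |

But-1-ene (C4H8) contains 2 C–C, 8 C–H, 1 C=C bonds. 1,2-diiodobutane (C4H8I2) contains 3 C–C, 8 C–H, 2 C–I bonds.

Let D be the I–I bond energy.
Σ(broken) = 2×355 + 8×402 + 1×638 + 1×D = 4564 + D
Σ(formed) = 3×355 + 8×402 + 2×232 = 4745
ΔH = Σ(broken) − Σ(formed) = (4564 + D) − (4745) = −181 + D
Setting this equal to −25 kJ gives D = 156 kJ/mol.

D(I–I) ≈ 156 kJ/mol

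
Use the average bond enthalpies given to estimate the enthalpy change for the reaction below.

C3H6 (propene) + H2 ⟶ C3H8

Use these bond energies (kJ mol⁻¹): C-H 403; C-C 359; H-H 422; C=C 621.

ΔH ≈ −122 kJ

Bonds broken (reactants):
  C-C: 1 × 359 = 359
  C-H: 6 × 403 = 2418
  C=C: 1 × 621 = 621
  H-H: 1 × 422 = 422
  Σ(broken) = 3820 kJ
Bonds formed (products):
  C-C: 2 × 359 = 718
  C-H: 8 × 403 = 3224
  Σ(formed) = 3942 kJ
ΔH = Σ(broken) − Σ(formed) = 3820 − 3942 = −122 kJ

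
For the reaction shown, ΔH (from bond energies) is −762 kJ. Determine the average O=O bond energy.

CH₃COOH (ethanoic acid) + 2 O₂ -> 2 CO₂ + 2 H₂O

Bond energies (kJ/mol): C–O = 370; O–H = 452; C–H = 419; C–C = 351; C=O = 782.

Let D be the O=O bond energy.
Σ(broken) = 1×351 + 3×419 + 1×370 + 1×782 + 1×452 + 2×D = 3212 + 2D
Σ(formed) = 4×782 + 4×452 = 4936
ΔH = Σ(broken) − Σ(formed) = (3212 + 2D) − (4936) = −1724 + 2D
Setting this equal to −762 kJ gives 2D = 962, so D = 481 kJ/mol.

D(O=O) ≈ 481 kJ/mol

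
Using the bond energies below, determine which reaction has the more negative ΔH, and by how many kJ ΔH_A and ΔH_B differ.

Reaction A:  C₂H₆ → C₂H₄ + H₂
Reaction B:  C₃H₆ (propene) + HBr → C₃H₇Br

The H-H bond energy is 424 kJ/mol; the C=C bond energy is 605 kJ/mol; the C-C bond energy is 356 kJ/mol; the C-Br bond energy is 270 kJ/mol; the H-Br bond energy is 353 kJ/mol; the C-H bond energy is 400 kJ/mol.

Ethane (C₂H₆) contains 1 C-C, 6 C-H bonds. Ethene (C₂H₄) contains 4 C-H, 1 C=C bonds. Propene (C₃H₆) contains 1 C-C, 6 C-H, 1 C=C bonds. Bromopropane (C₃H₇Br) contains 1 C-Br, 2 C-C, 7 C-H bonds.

Reaction A:
  Bonds broken (reactants):
    C-C: 1 × 356 = 356
    C-H: 6 × 400 = 2400
    Σ(broken) = 2756 kJ
  Bonds formed (products):
    C-H: 4 × 400 = 1600
    C=C: 1 × 605 = 605
    H-H: 1 × 424 = 424
    Σ(formed) = 2629 kJ
  ΔH_A = 2756 − 2629 = +127 kJ
Reaction B:
  Bonds broken (reactants):
    C-C: 1 × 356 = 356
    C-H: 6 × 400 = 2400
    C=C: 1 × 605 = 605
    H-Br: 1 × 353 = 353
    Σ(broken) = 3714 kJ
  Bonds formed (products):
    C-Br: 1 × 270 = 270
    C-C: 2 × 356 = 712
    C-H: 7 × 400 = 2800
    Σ(formed) = 3782 kJ
  ΔH_B = 3714 − 3782 = −68 kJ
ΔH_A − ΔH_B = +195 kJ, so reaction B has the more negative ΔH; |ΔH_A − ΔH_B| = 195 kJ.

Reaction B, by 195 kJ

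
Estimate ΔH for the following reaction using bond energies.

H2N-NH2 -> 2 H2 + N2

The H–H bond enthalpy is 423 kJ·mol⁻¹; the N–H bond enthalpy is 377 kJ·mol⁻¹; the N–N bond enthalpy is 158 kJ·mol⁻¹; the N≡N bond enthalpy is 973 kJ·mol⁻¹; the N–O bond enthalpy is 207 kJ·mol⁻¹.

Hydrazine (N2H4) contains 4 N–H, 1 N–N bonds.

Bonds broken (reactants):
  N–H: 4 × 377 = 1508
  N–N: 1 × 158 = 158
  Σ(broken) = 1666 kJ
Bonds formed (products):
  H–H: 2 × 423 = 846
  N≡N: 1 × 973 = 973
  Σ(formed) = 1819 kJ
ΔH = Σ(broken) − Σ(formed) = 1666 − 1819 = −153 kJ

ΔH ≈ −153 kJ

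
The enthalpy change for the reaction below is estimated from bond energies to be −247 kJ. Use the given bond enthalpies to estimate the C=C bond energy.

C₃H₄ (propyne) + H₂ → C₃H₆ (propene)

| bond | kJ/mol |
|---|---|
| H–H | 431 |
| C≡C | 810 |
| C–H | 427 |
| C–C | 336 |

D(C=C) ≈ 634 kJ/mol

Let D be the C=C bond energy.
Σ(broken) = 1×810 + 1×336 + 4×427 + 1×431 = 3285
Σ(formed) = 1×336 + 6×427 + 1×D = 2898 + D
ΔH = Σ(broken) − Σ(formed) = (3285) − (2898 + D) = +387 − D
Setting this equal to −247 kJ gives D = 634 kJ/mol.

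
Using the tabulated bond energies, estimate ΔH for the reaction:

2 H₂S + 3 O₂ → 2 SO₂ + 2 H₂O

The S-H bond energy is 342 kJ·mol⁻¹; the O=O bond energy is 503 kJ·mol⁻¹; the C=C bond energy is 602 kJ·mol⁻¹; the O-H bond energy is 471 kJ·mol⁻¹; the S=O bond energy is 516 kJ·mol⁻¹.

ΔH ≈ −1071 kJ

Bonds broken (reactants):
  O=O: 3 × 503 = 1509
  S-H: 4 × 342 = 1368
  Σ(broken) = 2877 kJ
Bonds formed (products):
  O-H: 4 × 471 = 1884
  S=O: 4 × 516 = 2064
  Σ(formed) = 3948 kJ
ΔH = Σ(broken) − Σ(formed) = 2877 − 3948 = −1071 kJ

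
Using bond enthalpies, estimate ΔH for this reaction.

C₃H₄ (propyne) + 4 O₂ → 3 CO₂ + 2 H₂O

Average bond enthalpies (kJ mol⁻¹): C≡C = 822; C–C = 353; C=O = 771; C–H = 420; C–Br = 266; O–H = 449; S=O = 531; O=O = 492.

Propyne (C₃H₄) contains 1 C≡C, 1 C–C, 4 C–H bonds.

ΔH ≈ −1599 kJ

Bonds broken (reactants):
  C≡C: 1 × 822 = 822
  C–C: 1 × 353 = 353
  C–H: 4 × 420 = 1680
  O=O: 4 × 492 = 1968
  Σ(broken) = 4823 kJ
Bonds formed (products):
  C=O: 6 × 771 = 4626
  O–H: 4 × 449 = 1796
  Σ(formed) = 6422 kJ
ΔH = Σ(broken) − Σ(formed) = 4823 − 6422 = −1599 kJ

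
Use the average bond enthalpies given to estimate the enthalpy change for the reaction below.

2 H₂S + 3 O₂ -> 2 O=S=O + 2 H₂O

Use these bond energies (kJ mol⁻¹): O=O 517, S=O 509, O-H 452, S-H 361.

Bonds broken (reactants):
  O=O: 3 × 517 = 1551
  S-H: 4 × 361 = 1444
  Σ(broken) = 2995 kJ
Bonds formed (products):
  O-H: 4 × 452 = 1808
  S=O: 4 × 509 = 2036
  Σ(formed) = 3844 kJ
ΔH = Σ(broken) − Σ(formed) = 2995 − 3844 = −849 kJ

ΔH ≈ −849 kJ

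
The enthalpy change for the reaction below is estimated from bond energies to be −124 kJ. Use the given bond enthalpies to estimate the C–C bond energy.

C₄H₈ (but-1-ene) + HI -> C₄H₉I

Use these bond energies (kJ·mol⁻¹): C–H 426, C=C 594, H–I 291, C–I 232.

D(C–C) ≈ 351 kJ/mol

Let D be the C–C bond energy.
Σ(broken) = 2×D + 8×426 + 1×594 + 1×291 = 4293 + 2D
Σ(formed) = 3×D + 9×426 + 1×232 = 4066 + 3D
ΔH = Σ(broken) − Σ(formed) = (4293 + 2D) − (4066 + 3D) = +227 − D
Setting this equal to −124 kJ gives D = 351 kJ/mol.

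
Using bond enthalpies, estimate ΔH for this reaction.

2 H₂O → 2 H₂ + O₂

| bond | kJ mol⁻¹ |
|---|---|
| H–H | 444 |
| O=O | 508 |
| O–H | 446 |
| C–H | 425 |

Bonds broken (reactants):
  O–H: 4 × 446 = 1784
  Σ(broken) = 1784 kJ
Bonds formed (products):
  H–H: 2 × 444 = 888
  O=O: 1 × 508 = 508
  Σ(formed) = 1396 kJ
ΔH = Σ(broken) − Σ(formed) = 1784 − 1396 = +388 kJ

ΔH ≈ +388 kJ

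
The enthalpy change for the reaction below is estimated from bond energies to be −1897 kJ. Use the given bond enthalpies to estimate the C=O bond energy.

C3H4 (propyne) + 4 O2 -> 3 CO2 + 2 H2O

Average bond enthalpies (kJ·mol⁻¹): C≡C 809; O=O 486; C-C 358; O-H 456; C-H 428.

D(C=O) ≈ 816 kJ/mol

Let D be the C=O bond energy.
Σ(broken) = 1×809 + 1×358 + 4×428 + 4×486 = 4823
Σ(formed) = 6×D + 4×456 = 1824 + 6D
ΔH = Σ(broken) − Σ(formed) = (4823) − (1824 + 6D) = +2999 − 6D
Setting this equal to −1897 kJ gives 6D = 4896, so D = 816 kJ/mol.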